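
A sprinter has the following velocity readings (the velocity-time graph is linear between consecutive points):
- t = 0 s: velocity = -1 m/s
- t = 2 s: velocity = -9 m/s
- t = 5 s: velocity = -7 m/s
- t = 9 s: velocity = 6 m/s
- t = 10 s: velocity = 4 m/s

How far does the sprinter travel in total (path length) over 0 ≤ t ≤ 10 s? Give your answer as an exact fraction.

677/13 m

Total distance travelled is ∫|v| dt — sum the magnitudes of each area piece.
0–2 s: |½(-1 + -9)(2)| = 10 m
2–5 s: |½(-9 + -7)(3)| = 24 m
5–9 s: v = 0 at t = 93/13 s; triangle areas 98/13 + 72/13 = 170/13 m
9–10 s: |½(6 + 4)(1)| = 5 m
Total distance = 677/13 m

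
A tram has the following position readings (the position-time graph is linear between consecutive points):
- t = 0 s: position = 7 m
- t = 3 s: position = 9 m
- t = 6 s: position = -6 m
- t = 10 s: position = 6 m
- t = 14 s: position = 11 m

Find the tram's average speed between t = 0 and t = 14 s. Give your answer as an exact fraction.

17/7 m/s

Average speed = (total path length)/(elapsed time); on a piecewise-linear x-t graph the path length is Σ|Δx|.
0–3 s: |Δx| = |9 − 7| = 2 m
3–6 s: |Δx| = |-6 − 9| = 15 m
6–10 s: |Δx| = |6 − -6| = 12 m
10–14 s: |Δx| = |11 − 6| = 5 m
Total path = 34 m; average speed = 34/14 = 17/7 m/s.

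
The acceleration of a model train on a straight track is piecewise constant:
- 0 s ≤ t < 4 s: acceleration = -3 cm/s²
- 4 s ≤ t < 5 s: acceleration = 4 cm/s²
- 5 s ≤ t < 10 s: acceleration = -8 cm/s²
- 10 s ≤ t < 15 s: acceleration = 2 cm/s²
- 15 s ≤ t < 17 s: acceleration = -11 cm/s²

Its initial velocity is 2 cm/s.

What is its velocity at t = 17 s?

Δv equals the area under the a-t graph; then v = v₀ + Δv.
0–4 s: -3 × 4 = -12 cm/s
4–5 s: 4 × 1 = 4 cm/s
5–10 s: -8 × 5 = -40 cm/s
10–15 s: 2 × 5 = 10 cm/s
15–17 s: -11 × 2 = -22 cm/s
Δv = -60 cm/s, so v(17) = 2 + (-60) = -58 cm/s.

-58 cm/s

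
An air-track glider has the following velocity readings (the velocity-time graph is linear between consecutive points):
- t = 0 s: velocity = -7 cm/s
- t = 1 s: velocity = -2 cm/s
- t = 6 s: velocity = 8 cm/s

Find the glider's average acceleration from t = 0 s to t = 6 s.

Average acceleration = Δv/Δt = (8 − -7)/(6 − 0) = 2.5 cm/s².

2.5 cm/s²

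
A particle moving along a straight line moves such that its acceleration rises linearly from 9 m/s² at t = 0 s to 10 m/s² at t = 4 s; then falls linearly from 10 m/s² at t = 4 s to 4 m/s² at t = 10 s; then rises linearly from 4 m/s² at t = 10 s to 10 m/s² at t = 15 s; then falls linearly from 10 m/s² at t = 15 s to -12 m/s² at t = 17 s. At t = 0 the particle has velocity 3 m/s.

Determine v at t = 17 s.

Δv equals the area under the a-t graph; then v = v₀ + Δv.
0–4 s: ½(9 + 10)(4) = 38 m/s
4–10 s: ½(10 + 4)(6) = 42 m/s
10–15 s: ½(4 + 10)(5) = 35 m/s
15–17 s: ½(10 + -12)(2) = -2 m/s
Δv = 113 m/s, so v(17) = 3 + (113) = 116 m/s.

116 m/s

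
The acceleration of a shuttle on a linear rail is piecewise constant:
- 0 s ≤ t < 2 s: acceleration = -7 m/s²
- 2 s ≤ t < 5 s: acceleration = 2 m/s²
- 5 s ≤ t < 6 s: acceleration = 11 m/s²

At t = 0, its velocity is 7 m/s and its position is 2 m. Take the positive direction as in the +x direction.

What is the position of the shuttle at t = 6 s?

On each constant-a segment, Δv = aΔt and Δx = v₀Δt + ½aΔt²; chain segment to segment.
0–2 s: v starts 7 m/s; Δx = 7·2 + ½·-7·2² = 0 m; v ends -7 m/s.
2–5 s: v starts -7 m/s; Δx = -7·3 + ½·2·3² = -12 m; v ends -1 m/s.
5–6 s: v starts -1 m/s; Δx = -1·1 + ½·11·1² = 4.5 m; v ends 10 m/s.
x(6) = 2 + Σ Δx = -5.5 m.

-5.5 m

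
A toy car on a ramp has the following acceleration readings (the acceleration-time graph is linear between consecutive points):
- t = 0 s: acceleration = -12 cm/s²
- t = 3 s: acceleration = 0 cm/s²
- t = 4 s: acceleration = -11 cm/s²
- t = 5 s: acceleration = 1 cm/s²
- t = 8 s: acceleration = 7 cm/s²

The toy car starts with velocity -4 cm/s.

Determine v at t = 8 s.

Δv equals the area under the a-t graph; then v = v₀ + Δv.
0–3 s: ½(-12 + 0)(3) = -18 cm/s
3–4 s: ½(0 + -11)(1) = -5.5 cm/s
4–5 s: ½(-11 + 1)(1) = -5 cm/s
5–8 s: ½(1 + 7)(3) = 12 cm/s
Δv = -16.5 cm/s, so v(8) = -4 + (-16.5) = -20.5 cm/s.

-20.5 cm/s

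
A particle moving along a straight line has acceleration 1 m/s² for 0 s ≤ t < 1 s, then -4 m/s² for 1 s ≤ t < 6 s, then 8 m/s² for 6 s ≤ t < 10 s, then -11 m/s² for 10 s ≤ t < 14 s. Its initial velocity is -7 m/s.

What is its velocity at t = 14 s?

-38 m/s

Δv equals the area under the a-t graph; then v = v₀ + Δv.
0–1 s: 1 × 1 = 1 m/s
1–6 s: -4 × 5 = -20 m/s
6–10 s: 8 × 4 = 32 m/s
10–14 s: -11 × 4 = -44 m/s
Δv = -31 m/s, so v(14) = -7 + (-31) = -38 m/s.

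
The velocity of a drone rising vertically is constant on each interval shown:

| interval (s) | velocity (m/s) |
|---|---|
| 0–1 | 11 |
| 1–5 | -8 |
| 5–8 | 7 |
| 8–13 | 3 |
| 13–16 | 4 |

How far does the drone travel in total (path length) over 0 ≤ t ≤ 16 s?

91 m

Total distance travelled is ∫|v| dt — sum the magnitudes of each area piece.
0–1 s: |11| × 1 = 11 m
1–5 s: |-8| × 4 = 32 m
5–8 s: |7| × 3 = 21 m
8–13 s: |3| × 5 = 15 m
13–16 s: |4| × 3 = 12 m
Total distance = 91 m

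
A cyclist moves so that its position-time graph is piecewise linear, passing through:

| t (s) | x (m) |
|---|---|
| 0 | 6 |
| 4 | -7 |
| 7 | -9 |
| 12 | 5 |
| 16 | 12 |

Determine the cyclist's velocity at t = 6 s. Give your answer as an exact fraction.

-2/3 m/s

Velocity is the slope of the x-t graph on 4–7 s: (-9 − -7)/(7 − 4) = -2/3 m/s.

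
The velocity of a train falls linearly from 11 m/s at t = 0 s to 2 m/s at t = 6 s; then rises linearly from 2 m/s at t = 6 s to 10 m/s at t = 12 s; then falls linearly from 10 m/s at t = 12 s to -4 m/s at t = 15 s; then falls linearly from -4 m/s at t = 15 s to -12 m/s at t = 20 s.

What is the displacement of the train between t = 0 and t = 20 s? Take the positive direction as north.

Net displacement equals the area under the velocity-time graph (areas below the axis count negative).
0–6 s: ½(11 + 2)(6) = 39 m
6–12 s: ½(2 + 10)(6) = 36 m
12–15 s: ½(10 + -4)(3) = 9 m
15–20 s: ½(-4 + -12)(5) = -40 m
Net displacement = 44 m

44 m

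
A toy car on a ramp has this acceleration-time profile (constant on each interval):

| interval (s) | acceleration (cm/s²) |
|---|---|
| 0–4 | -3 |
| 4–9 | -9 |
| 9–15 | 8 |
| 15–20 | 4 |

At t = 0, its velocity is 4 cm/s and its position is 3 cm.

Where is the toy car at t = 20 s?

On each constant-a segment, Δv = aΔt and Δx = v₀Δt + ½aΔt²; chain segment to segment.
0–4 s: v starts 4 cm/s; Δx = 4·4 + ½·-3·4² = -8 cm; v ends -8 cm/s.
4–9 s: v starts -8 cm/s; Δx = -8·5 + ½·-9·5² = -152.5 cm; v ends -53 cm/s.
9–15 s: v starts -53 cm/s; Δx = -53·6 + ½·8·6² = -174 cm; v ends -5 cm/s.
15–20 s: v starts -5 cm/s; Δx = -5·5 + ½·4·5² = 25 cm; v ends 15 cm/s.
x(20) = 3 + Σ Δx = -306.5 cm.

-306.5 cm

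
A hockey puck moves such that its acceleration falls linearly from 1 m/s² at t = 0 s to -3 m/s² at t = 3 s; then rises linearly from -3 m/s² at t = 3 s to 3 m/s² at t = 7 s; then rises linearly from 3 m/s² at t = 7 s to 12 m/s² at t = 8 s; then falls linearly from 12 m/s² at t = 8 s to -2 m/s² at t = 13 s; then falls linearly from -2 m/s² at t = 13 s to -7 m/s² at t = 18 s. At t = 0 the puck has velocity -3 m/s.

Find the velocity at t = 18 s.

Δv equals the area under the a-t graph; then v = v₀ + Δv.
0–3 s: ½(1 + -3)(3) = -3 m/s
3–7 s: ½(-3 + 3)(4) = 0 m/s
7–8 s: ½(3 + 12)(1) = 7.5 m/s
8–13 s: ½(12 + -2)(5) = 25 m/s
13–18 s: ½(-2 + -7)(5) = -22.5 m/s
Δv = 7 m/s, so v(18) = -3 + (7) = 4 m/s.

4 m/s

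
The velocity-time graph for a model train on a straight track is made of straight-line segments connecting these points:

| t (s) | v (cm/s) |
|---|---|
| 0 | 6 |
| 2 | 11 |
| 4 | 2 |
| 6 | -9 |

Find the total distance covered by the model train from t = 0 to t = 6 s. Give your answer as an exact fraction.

Distance (not displacement) is the total path length: add the absolute areas under v-t.
0–2 s: |½(6 + 11)(2)| = 17 cm
2–4 s: |½(11 + 2)(2)| = 13 cm
4–6 s: v = 0 at t = 48/11 s; triangle areas 4/11 + 81/11 = 85/11 cm
Total distance = 415/11 cm

415/11 cm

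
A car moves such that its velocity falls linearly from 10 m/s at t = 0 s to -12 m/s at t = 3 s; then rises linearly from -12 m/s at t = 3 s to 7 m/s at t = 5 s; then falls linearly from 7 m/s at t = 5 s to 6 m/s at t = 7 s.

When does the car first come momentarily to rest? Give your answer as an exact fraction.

v changes sign on 0–3 s (from 10 to -12); the graph is linear there, so v = 0 at t = 0 + (-10)·(3 − 0)/(-12 − 10) = 15/11 s.

t = 15/11 s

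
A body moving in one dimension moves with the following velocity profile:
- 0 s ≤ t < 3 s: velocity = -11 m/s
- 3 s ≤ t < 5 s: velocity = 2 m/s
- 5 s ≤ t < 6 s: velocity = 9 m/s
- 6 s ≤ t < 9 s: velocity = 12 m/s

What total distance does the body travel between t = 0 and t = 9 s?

82 m

Distance (not displacement) is the total path length: add the absolute areas under v-t.
0–3 s: |-11| × 3 = 33 m
3–5 s: |2| × 2 = 4 m
5–6 s: |9| × 1 = 9 m
6–9 s: |12| × 3 = 36 m
Total distance = 82 m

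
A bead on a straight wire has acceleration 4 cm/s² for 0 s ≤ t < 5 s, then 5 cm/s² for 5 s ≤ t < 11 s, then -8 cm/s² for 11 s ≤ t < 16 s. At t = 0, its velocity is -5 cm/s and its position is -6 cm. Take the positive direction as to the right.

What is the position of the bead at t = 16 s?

On each constant-a segment, Δv = aΔt and Δx = v₀Δt + ½aΔt²; chain segment to segment.
0–5 s: v starts -5 cm/s; Δx = -5·5 + ½·4·5² = 25 cm; v ends 15 cm/s.
5–11 s: v starts 15 cm/s; Δx = 15·6 + ½·5·6² = 180 cm; v ends 45 cm/s.
11–16 s: v starts 45 cm/s; Δx = 45·5 + ½·-8·5² = 125 cm; v ends 5 cm/s.
x(16) = -6 + Σ Δx = 324 cm.

324 cm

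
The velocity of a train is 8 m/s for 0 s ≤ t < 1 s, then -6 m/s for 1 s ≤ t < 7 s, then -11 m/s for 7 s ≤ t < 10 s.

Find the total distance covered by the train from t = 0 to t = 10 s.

Distance (not displacement) is the total path length: add the absolute areas under v-t.
0–1 s: |8| × 1 = 8 m
1–7 s: |-6| × 6 = 36 m
7–10 s: |-11| × 3 = 33 m
Total distance = 77 m

77 m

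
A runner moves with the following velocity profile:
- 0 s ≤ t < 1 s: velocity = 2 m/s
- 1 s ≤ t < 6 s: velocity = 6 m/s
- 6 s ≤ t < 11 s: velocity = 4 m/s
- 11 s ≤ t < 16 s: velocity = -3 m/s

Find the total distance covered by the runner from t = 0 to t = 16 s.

67 m

Total distance travelled is ∫|v| dt — sum the magnitudes of each area piece.
0–1 s: |2| × 1 = 2 m
1–6 s: |6| × 5 = 30 m
6–11 s: |4| × 5 = 20 m
11–16 s: |-3| × 5 = 15 m
Total distance = 67 m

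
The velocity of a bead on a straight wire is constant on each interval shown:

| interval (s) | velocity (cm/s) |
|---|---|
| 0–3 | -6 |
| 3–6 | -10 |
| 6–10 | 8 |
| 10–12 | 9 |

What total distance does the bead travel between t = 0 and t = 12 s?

Distance (not displacement) is the total path length: add the absolute areas under v-t.
0–3 s: |-6| × 3 = 18 cm
3–6 s: |-10| × 3 = 30 cm
6–10 s: |8| × 4 = 32 cm
10–12 s: |9| × 2 = 18 cm
Total distance = 98 cm

98 cm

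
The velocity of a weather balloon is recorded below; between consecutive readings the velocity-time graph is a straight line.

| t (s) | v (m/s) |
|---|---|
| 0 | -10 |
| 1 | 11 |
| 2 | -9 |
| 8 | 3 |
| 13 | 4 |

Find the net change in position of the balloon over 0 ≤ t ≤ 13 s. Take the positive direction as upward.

1 m

Net displacement equals the area under the velocity-time graph (areas below the axis count negative).
0–1 s: ½(-10 + 11)(1) = 0.5 m
1–2 s: ½(11 + -9)(1) = 1 m
2–8 s: ½(-9 + 3)(6) = -18 m
8–13 s: ½(3 + 4)(5) = 17.5 m
Net displacement = 1 m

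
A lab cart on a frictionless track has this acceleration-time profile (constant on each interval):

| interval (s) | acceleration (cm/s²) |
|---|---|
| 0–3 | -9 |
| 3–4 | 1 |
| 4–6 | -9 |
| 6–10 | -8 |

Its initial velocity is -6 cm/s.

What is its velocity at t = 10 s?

Δv equals the area under the a-t graph; then v = v₀ + Δv.
0–3 s: -9 × 3 = -27 cm/s
3–4 s: 1 × 1 = 1 cm/s
4–6 s: -9 × 2 = -18 cm/s
6–10 s: -8 × 4 = -32 cm/s
Δv = -76 cm/s, so v(10) = -6 + (-76) = -82 cm/s.

-82 cm/s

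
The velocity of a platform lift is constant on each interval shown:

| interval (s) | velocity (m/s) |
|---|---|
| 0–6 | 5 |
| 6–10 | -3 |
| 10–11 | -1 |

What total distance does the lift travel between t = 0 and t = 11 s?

Distance (not displacement) is the total path length: add the absolute areas under v-t.
0–6 s: |5| × 6 = 30 m
6–10 s: |-3| × 4 = 12 m
10–11 s: |-1| × 1 = 1 m
Total distance = 43 m

43 m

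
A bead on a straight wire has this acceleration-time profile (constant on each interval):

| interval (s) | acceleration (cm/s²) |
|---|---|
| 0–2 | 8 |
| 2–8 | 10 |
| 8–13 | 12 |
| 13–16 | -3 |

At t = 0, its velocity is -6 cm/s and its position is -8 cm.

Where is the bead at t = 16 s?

On each constant-a segment, Δv = aΔt and Δx = v₀Δt + ½aΔt²; chain segment to segment.
0–2 s: v starts -6 cm/s; Δx = -6·2 + ½·8·2² = 4 cm; v ends 10 cm/s.
2–8 s: v starts 10 cm/s; Δx = 10·6 + ½·10·6² = 240 cm; v ends 70 cm/s.
8–13 s: v starts 70 cm/s; Δx = 70·5 + ½·12·5² = 500 cm; v ends 130 cm/s.
13–16 s: v starts 130 cm/s; Δx = 130·3 + ½·-3·3² = 376.5 cm; v ends 121 cm/s.
x(16) = -8 + Σ Δx = 1112.5 cm.

1112.5 cm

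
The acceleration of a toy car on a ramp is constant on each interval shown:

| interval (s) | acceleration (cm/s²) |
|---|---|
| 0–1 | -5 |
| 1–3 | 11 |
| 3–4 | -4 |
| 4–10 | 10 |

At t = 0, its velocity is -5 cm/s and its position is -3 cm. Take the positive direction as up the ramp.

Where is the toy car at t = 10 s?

229.5 cm

On each constant-a segment, Δv = aΔt and Δx = v₀Δt + ½aΔt²; chain segment to segment.
0–1 s: v starts -5 cm/s; Δx = -5·1 + ½·-5·1² = -7.5 cm; v ends -10 cm/s.
1–3 s: v starts -10 cm/s; Δx = -10·2 + ½·11·2² = 2 cm; v ends 12 cm/s.
3–4 s: v starts 12 cm/s; Δx = 12·1 + ½·-4·1² = 10 cm; v ends 8 cm/s.
4–10 s: v starts 8 cm/s; Δx = 8·6 + ½·10·6² = 228 cm; v ends 68 cm/s.
x(10) = -3 + Σ Δx = 229.5 cm.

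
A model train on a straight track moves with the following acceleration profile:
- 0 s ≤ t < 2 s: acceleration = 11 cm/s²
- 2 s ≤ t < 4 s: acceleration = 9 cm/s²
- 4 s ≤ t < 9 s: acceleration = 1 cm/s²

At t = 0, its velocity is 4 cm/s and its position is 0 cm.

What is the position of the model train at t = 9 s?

On each constant-a segment, Δv = aΔt and Δx = v₀Δt + ½aΔt²; chain segment to segment.
0–2 s: v starts 4 cm/s; Δx = 4·2 + ½·11·2² = 30 cm; v ends 26 cm/s.
2–4 s: v starts 26 cm/s; Δx = 26·2 + ½·9·2² = 70 cm; v ends 44 cm/s.
4–9 s: v starts 44 cm/s; Δx = 44·5 + ½·1·5² = 232.5 cm; v ends 49 cm/s.
x(9) = 0 + Σ Δx = 332.5 cm.

332.5 cm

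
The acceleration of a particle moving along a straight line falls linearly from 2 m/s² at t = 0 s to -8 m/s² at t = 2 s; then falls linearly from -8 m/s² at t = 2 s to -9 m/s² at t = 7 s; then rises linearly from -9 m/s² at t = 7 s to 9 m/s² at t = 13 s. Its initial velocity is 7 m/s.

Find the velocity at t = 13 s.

-41.5 m/s

Δv equals the area under the a-t graph; then v = v₀ + Δv.
0–2 s: ½(2 + -8)(2) = -6 m/s
2–7 s: ½(-8 + -9)(5) = -42.5 m/s
7–13 s: ½(-9 + 9)(6) = 0 m/s
Δv = -48.5 m/s, so v(13) = 7 + (-48.5) = -41.5 m/s.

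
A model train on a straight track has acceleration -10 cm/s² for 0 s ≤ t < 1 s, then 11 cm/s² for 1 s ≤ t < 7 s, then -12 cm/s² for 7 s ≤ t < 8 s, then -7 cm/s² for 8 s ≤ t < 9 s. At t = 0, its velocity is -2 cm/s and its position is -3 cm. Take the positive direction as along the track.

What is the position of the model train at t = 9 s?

202.5 cm

On each constant-a segment, Δv = aΔt and Δx = v₀Δt + ½aΔt²; chain segment to segment.
0–1 s: v starts -2 cm/s; Δx = -2·1 + ½·-10·1² = -7 cm; v ends -12 cm/s.
1–7 s: v starts -12 cm/s; Δx = -12·6 + ½·11·6² = 126 cm; v ends 54 cm/s.
7–8 s: v starts 54 cm/s; Δx = 54·1 + ½·-12·1² = 48 cm; v ends 42 cm/s.
8–9 s: v starts 42 cm/s; Δx = 42·1 + ½·-7·1² = 38.5 cm; v ends 35 cm/s.
x(9) = -3 + Σ Δx = 202.5 cm.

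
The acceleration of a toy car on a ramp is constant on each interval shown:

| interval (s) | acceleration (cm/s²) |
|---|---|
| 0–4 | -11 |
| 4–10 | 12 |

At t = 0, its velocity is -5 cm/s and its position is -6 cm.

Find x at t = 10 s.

On each constant-a segment, Δv = aΔt and Δx = v₀Δt + ½aΔt²; chain segment to segment.
0–4 s: v starts -5 cm/s; Δx = -5·4 + ½·-11·4² = -108 cm; v ends -49 cm/s.
4–10 s: v starts -49 cm/s; Δx = -49·6 + ½·12·6² = -78 cm; v ends 23 cm/s.
x(10) = -6 + Σ Δx = -192 cm.

-192 cm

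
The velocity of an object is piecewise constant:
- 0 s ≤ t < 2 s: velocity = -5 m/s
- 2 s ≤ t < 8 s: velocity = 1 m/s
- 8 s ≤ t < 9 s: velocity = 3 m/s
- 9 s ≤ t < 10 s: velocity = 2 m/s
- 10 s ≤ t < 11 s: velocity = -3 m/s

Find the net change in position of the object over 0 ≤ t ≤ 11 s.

-2 m

Displacement is the signed area under the v-t curve.
0–2 s: -5 × 2 = -10 m
2–8 s: 1 × 6 = 6 m
8–9 s: 3 × 1 = 3 m
9–10 s: 2 × 1 = 2 m
10–11 s: -3 × 1 = -3 m
Net displacement = -2 m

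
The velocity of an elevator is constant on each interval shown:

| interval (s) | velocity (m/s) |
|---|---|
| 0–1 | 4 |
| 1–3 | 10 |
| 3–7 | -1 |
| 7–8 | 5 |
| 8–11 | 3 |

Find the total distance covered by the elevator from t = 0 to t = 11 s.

Distance (not displacement) is the total path length: add the absolute areas under v-t.
0–1 s: |4| × 1 = 4 m
1–3 s: |10| × 2 = 20 m
3–7 s: |-1| × 4 = 4 m
7–8 s: |5| × 1 = 5 m
8–11 s: |3| × 3 = 9 m
Total distance = 42 m

42 m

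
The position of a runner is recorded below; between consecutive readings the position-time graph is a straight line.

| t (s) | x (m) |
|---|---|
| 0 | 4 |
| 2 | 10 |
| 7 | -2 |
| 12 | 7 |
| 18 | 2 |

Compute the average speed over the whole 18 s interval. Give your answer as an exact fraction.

16/9 m/s

Average speed = (total path length)/(elapsed time); on a piecewise-linear x-t graph the path length is Σ|Δx|.
0–2 s: |Δx| = |10 − 4| = 6 m
2–7 s: |Δx| = |-2 − 10| = 12 m
7–12 s: |Δx| = |7 − -2| = 9 m
12–18 s: |Δx| = |2 − 7| = 5 m
Total path = 32 m; average speed = 32/18 = 16/9 m/s.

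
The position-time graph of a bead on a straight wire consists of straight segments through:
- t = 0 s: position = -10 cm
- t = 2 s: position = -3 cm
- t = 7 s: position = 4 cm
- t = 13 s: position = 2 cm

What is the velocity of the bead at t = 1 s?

Velocity is the slope of the x-t graph on 0–2 s: (-3 − -10)/(2 − 0) = 3.5 cm/s.

3.5 cm/s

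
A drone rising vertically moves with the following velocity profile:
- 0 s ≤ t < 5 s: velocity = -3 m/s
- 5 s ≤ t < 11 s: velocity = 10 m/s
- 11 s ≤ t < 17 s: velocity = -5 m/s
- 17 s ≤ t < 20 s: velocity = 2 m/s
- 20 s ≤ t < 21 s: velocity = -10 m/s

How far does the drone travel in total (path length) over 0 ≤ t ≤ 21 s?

121 m

Total distance travelled is ∫|v| dt — sum the magnitudes of each area piece.
0–5 s: |-3| × 5 = 15 m
5–11 s: |10| × 6 = 60 m
11–17 s: |-5| × 6 = 30 m
17–20 s: |2| × 3 = 6 m
20–21 s: |-10| × 1 = 10 m
Total distance = 121 m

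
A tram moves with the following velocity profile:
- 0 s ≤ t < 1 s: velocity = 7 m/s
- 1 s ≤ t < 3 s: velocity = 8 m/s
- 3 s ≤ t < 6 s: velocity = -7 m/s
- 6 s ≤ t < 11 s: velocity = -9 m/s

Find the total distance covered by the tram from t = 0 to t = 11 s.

Total distance travelled is ∫|v| dt — sum the magnitudes of each area piece.
0–1 s: |7| × 1 = 7 m
1–3 s: |8| × 2 = 16 m
3–6 s: |-7| × 3 = 21 m
6–11 s: |-9| × 5 = 45 m
Total distance = 89 m

89 m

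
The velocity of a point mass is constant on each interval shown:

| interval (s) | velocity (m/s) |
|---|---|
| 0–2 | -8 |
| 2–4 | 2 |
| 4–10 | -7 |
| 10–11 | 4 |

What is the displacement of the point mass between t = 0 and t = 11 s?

-50 m

Displacement is the signed area under the v-t curve.
0–2 s: -8 × 2 = -16 m
2–4 s: 2 × 2 = 4 m
4–10 s: -7 × 6 = -42 m
10–11 s: 4 × 1 = 4 m
Net displacement = -50 m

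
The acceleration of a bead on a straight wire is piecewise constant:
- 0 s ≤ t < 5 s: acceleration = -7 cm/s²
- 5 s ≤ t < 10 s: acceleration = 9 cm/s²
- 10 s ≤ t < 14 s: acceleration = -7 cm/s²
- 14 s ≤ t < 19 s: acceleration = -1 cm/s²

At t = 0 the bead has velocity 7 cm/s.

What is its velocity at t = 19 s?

Δv equals the area under the a-t graph; then v = v₀ + Δv.
0–5 s: -7 × 5 = -35 cm/s
5–10 s: 9 × 5 = 45 cm/s
10–14 s: -7 × 4 = -28 cm/s
14–19 s: -1 × 5 = -5 cm/s
Δv = -23 cm/s, so v(19) = 7 + (-23) = -16 cm/s.

-16 cm/s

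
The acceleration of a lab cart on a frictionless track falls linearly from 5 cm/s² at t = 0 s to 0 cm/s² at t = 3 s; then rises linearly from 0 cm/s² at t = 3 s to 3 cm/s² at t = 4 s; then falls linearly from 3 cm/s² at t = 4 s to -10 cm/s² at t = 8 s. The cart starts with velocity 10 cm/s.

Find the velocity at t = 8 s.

Δv equals the area under the a-t graph; then v = v₀ + Δv.
0–3 s: ½(5 + 0)(3) = 7.5 cm/s
3–4 s: ½(0 + 3)(1) = 1.5 cm/s
4–8 s: ½(3 + -10)(4) = -14 cm/s
Δv = -5 cm/s, so v(8) = 10 + (-5) = 5 cm/s.

5 cm/s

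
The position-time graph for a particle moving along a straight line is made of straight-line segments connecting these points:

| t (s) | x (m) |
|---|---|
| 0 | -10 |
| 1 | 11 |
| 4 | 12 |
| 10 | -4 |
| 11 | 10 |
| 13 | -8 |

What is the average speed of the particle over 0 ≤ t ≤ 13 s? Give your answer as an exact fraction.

70/13 m/s

Average speed = (total path length)/(elapsed time); on a piecewise-linear x-t graph the path length is Σ|Δx|.
0–1 s: |Δx| = |11 − -10| = 21 m
1–4 s: |Δx| = |12 − 11| = 1 m
4–10 s: |Δx| = |-4 − 12| = 16 m
10–11 s: |Δx| = |10 − -4| = 14 m
11–13 s: |Δx| = |-8 − 10| = 18 m
Total path = 70 m; average speed = 70/13 = 70/13 m/s.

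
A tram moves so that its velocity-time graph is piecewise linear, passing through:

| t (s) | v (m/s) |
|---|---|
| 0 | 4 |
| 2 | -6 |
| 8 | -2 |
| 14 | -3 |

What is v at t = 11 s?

On 8–14 s the graph is linear from -2 to -3 m/s: v(11) = -2 + (-3 − -2)·(11 − 8)/(14 − 8) = -2.5 m/s.

-2.5 m/s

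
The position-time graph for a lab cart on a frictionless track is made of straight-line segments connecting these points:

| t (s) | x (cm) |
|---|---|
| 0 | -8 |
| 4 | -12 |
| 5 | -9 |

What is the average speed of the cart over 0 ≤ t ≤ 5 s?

1.4 cm/s

Average speed = (total path length)/(elapsed time); on a piecewise-linear x-t graph the path length is Σ|Δx|.
0–4 s: |Δx| = |-12 − -8| = 4 cm
4–5 s: |Δx| = |-9 − -12| = 3 cm
Total path = 7 cm; average speed = 7/5 = 1.4 cm/s.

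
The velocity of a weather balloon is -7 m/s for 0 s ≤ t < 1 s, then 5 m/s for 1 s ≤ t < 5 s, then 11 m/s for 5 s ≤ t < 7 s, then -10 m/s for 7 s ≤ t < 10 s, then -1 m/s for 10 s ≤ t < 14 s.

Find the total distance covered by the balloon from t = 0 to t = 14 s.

83 m

Distance (not displacement) is the total path length: add the absolute areas under v-t.
0–1 s: |-7| × 1 = 7 m
1–5 s: |5| × 4 = 20 m
5–7 s: |11| × 2 = 22 m
7–10 s: |-10| × 3 = 30 m
10–14 s: |-1| × 4 = 4 m
Total distance = 83 m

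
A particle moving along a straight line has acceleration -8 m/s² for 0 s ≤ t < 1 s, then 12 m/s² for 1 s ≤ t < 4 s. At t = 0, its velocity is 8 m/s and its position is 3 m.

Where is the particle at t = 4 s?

On each constant-a segment, Δv = aΔt and Δx = v₀Δt + ½aΔt²; chain segment to segment.
0–1 s: v starts 8 m/s; Δx = 8·1 + ½·-8·1² = 4 m; v ends 0 m/s.
1–4 s: v starts 0 m/s; Δx = 0·3 + ½·12·3² = 54 m; v ends 36 m/s.
x(4) = 3 + Σ Δx = 61 m.

61 m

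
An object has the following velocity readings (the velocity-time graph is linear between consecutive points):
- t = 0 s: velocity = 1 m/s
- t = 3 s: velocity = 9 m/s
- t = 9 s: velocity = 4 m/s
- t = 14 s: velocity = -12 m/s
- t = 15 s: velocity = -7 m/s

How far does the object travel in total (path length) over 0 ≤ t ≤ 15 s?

88.5 m

Total distance travelled is ∫|v| dt — sum the magnitudes of each area piece.
0–3 s: |½(1 + 9)(3)| = 15 m
3–9 s: |½(9 + 4)(6)| = 39 m
9–14 s: v = 0 at t = 10.25 s; triangle areas 2.5 + 22.5 = 25 m
14–15 s: |½(-12 + -7)(1)| = 9.5 m
Total distance = 88.5 m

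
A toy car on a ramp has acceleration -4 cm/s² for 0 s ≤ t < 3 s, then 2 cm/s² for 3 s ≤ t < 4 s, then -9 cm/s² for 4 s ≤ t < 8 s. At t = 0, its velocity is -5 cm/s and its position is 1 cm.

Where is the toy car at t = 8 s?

On each constant-a segment, Δv = aΔt and Δx = v₀Δt + ½aΔt²; chain segment to segment.
0–3 s: v starts -5 cm/s; Δx = -5·3 + ½·-4·3² = -33 cm; v ends -17 cm/s.
3–4 s: v starts -17 cm/s; Δx = -17·1 + ½·2·1² = -16 cm; v ends -15 cm/s.
4–8 s: v starts -15 cm/s; Δx = -15·4 + ½·-9·4² = -132 cm; v ends -51 cm/s.
x(8) = 1 + Σ Δx = -180 cm.

-180 cm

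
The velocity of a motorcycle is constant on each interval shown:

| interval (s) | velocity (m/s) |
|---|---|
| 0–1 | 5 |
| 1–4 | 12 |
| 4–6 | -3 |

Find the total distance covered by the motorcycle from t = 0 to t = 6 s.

47 m

Distance (not displacement) is the total path length: add the absolute areas under v-t.
0–1 s: |5| × 1 = 5 m
1–4 s: |12| × 3 = 36 m
4–6 s: |-3| × 2 = 6 m
Total distance = 47 m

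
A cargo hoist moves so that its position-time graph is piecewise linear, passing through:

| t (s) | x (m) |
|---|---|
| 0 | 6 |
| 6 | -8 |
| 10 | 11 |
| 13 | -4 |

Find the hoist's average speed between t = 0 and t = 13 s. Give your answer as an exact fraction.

Average speed = (total path length)/(elapsed time); on a piecewise-linear x-t graph the path length is Σ|Δx|.
0–6 s: |Δx| = |-8 − 6| = 14 m
6–10 s: |Δx| = |11 − -8| = 19 m
10–13 s: |Δx| = |-4 − 11| = 15 m
Total path = 48 m; average speed = 48/13 = 48/13 m/s.

48/13 m/s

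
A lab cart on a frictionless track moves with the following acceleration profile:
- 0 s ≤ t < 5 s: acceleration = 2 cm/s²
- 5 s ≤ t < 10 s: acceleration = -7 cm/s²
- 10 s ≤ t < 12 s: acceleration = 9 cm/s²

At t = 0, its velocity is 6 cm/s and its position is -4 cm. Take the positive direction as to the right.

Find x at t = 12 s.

On each constant-a segment, Δv = aΔt and Δx = v₀Δt + ½aΔt²; chain segment to segment.
0–5 s: v starts 6 cm/s; Δx = 6·5 + ½·2·5² = 55 cm; v ends 16 cm/s.
5–10 s: v starts 16 cm/s; Δx = 16·5 + ½·-7·5² = -7.5 cm; v ends -19 cm/s.
10–12 s: v starts -19 cm/s; Δx = -19·2 + ½·9·2² = -20 cm; v ends -1 cm/s.
x(12) = -4 + Σ Δx = 23.5 cm.

23.5 cm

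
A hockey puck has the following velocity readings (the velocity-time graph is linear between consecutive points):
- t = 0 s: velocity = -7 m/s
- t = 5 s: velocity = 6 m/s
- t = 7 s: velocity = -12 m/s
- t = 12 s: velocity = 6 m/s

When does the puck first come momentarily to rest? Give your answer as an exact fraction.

t = 35/13 s

v changes sign on 0–5 s (from -7 to 6); the graph is linear there, so v = 0 at t = 0 + (7)·(5 − 0)/(6 − -7) = 35/13 s.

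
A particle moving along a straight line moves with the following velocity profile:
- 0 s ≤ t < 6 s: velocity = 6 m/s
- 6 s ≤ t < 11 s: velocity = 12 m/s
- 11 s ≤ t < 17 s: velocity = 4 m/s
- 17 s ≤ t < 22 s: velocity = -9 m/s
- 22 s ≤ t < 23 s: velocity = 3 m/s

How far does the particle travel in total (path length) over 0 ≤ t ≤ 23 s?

168 m

Total distance travelled is ∫|v| dt — sum the magnitudes of each area piece.
0–6 s: |6| × 6 = 36 m
6–11 s: |12| × 5 = 60 m
11–17 s: |4| × 6 = 24 m
17–22 s: |-9| × 5 = 45 m
22–23 s: |3| × 1 = 3 m
Total distance = 168 m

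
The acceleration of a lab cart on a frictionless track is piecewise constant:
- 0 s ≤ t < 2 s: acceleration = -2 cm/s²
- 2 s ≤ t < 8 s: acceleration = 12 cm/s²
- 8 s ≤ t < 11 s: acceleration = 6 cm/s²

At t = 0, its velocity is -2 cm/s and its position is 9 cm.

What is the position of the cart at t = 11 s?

On each constant-a segment, Δv = aΔt and Δx = v₀Δt + ½aΔt²; chain segment to segment.
0–2 s: v starts -2 cm/s; Δx = -2·2 + ½·-2·2² = -8 cm; v ends -6 cm/s.
2–8 s: v starts -6 cm/s; Δx = -6·6 + ½·12·6² = 180 cm; v ends 66 cm/s.
8–11 s: v starts 66 cm/s; Δx = 66·3 + ½·6·3² = 225 cm; v ends 84 cm/s.
x(11) = 9 + Σ Δx = 406 cm.

406 cm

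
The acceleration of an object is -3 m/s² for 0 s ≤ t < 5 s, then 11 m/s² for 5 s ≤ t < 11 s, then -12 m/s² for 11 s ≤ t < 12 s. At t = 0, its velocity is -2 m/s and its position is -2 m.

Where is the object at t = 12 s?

On each constant-a segment, Δv = aΔt and Δx = v₀Δt + ½aΔt²; chain segment to segment.
0–5 s: v starts -2 m/s; Δx = -2·5 + ½·-3·5² = -47.5 m; v ends -17 m/s.
5–11 s: v starts -17 m/s; Δx = -17·6 + ½·11·6² = 96 m; v ends 49 m/s.
11–12 s: v starts 49 m/s; Δx = 49·1 + ½·-12·1² = 43 m; v ends 37 m/s.
x(12) = -2 + Σ Δx = 89.5 m.

89.5 m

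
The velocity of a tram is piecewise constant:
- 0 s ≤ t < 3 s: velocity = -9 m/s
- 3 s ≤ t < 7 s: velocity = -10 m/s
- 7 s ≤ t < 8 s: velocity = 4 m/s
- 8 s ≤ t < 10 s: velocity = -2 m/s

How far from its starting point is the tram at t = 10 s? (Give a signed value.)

-67 m

Displacement is the signed area under the v-t curve.
0–3 s: -9 × 3 = -27 m
3–7 s: -10 × 4 = -40 m
7–8 s: 4 × 1 = 4 m
8–10 s: -2 × 2 = -4 m
Net displacement = -67 m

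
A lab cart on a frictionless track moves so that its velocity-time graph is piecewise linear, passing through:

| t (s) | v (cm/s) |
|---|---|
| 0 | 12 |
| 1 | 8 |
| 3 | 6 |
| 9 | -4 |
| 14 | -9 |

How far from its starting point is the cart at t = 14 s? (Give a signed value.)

-2.5 cm

Net displacement equals the area under the velocity-time graph (areas below the axis count negative).
0–1 s: ½(12 + 8)(1) = 10 cm
1–3 s: ½(8 + 6)(2) = 14 cm
3–9 s: ½(6 + -4)(6) = 6 cm
9–14 s: ½(-4 + -9)(5) = -32.5 cm
Net displacement = -2.5 cm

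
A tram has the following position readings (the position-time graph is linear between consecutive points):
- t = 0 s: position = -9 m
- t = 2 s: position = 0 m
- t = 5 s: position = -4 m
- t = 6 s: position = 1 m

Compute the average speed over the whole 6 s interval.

Average speed = (total path length)/(elapsed time); on a piecewise-linear x-t graph the path length is Σ|Δx|.
0–2 s: |Δx| = |0 − -9| = 9 m
2–5 s: |Δx| = |-4 − 0| = 4 m
5–6 s: |Δx| = |1 − -4| = 5 m
Total path = 18 m; average speed = 18/6 = 3 m/s.

3 m/s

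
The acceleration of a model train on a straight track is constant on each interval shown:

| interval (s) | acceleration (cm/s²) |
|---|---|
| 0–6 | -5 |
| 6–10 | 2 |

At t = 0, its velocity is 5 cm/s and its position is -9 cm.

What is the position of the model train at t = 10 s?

On each constant-a segment, Δv = aΔt and Δx = v₀Δt + ½aΔt²; chain segment to segment.
0–6 s: v starts 5 cm/s; Δx = 5·6 + ½·-5·6² = -60 cm; v ends -25 cm/s.
6–10 s: v starts -25 cm/s; Δx = -25·4 + ½·2·4² = -84 cm; v ends -17 cm/s.
x(10) = -9 + Σ Δx = -153 cm.

-153 cm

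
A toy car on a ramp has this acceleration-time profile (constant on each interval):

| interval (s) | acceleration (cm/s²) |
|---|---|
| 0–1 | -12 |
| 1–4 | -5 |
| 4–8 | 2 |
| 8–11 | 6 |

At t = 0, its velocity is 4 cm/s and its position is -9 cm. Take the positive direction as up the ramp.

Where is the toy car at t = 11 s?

-151.5 cm

On each constant-a segment, Δv = aΔt and Δx = v₀Δt + ½aΔt²; chain segment to segment.
0–1 s: v starts 4 cm/s; Δx = 4·1 + ½·-12·1² = -2 cm; v ends -8 cm/s.
1–4 s: v starts -8 cm/s; Δx = -8·3 + ½·-5·3² = -46.5 cm; v ends -23 cm/s.
4–8 s: v starts -23 cm/s; Δx = -23·4 + ½·2·4² = -76 cm; v ends -15 cm/s.
8–11 s: v starts -15 cm/s; Δx = -15·3 + ½·6·3² = -18 cm; v ends 3 cm/s.
x(11) = -9 + Σ Δx = -151.5 cm.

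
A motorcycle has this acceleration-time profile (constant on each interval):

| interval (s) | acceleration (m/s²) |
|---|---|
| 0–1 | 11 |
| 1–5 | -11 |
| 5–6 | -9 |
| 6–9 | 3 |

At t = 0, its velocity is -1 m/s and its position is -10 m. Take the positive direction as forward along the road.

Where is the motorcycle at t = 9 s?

On each constant-a segment, Δv = aΔt and Δx = v₀Δt + ½aΔt²; chain segment to segment.
0–1 s: v starts -1 m/s; Δx = -1·1 + ½·11·1² = 4.5 m; v ends 10 m/s.
1–5 s: v starts 10 m/s; Δx = 10·4 + ½·-11·4² = -48 m; v ends -34 m/s.
5–6 s: v starts -34 m/s; Δx = -34·1 + ½·-9·1² = -38.5 m; v ends -43 m/s.
6–9 s: v starts -43 m/s; Δx = -43·3 + ½·3·3² = -115.5 m; v ends -34 m/s.
x(9) = -10 + Σ Δx = -207.5 m.

-207.5 m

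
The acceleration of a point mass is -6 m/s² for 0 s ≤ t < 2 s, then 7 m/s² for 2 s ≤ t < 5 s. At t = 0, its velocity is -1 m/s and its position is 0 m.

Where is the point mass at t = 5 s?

On each constant-a segment, Δv = aΔt and Δx = v₀Δt + ½aΔt²; chain segment to segment.
0–2 s: v starts -1 m/s; Δx = -1·2 + ½·-6·2² = -14 m; v ends -13 m/s.
2–5 s: v starts -13 m/s; Δx = -13·3 + ½·7·3² = -7.5 m; v ends 8 m/s.
x(5) = 0 + Σ Δx = -21.5 m.

-21.5 m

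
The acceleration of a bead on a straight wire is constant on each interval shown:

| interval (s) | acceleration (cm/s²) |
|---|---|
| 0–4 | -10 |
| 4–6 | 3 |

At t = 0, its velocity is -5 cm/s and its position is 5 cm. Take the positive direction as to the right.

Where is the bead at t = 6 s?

On each constant-a segment, Δv = aΔt and Δx = v₀Δt + ½aΔt²; chain segment to segment.
0–4 s: v starts -5 cm/s; Δx = -5·4 + ½·-10·4² = -100 cm; v ends -45 cm/s.
4–6 s: v starts -45 cm/s; Δx = -45·2 + ½·3·2² = -84 cm; v ends -39 cm/s.
x(6) = 5 + Σ Δx = -179 cm.

-179 cm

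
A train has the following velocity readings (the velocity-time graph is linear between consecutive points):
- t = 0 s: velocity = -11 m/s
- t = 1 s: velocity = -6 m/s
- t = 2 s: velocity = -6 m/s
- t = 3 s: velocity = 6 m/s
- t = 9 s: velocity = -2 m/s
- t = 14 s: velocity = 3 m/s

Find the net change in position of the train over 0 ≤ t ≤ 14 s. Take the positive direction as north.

Net displacement equals the area under the velocity-time graph (areas below the axis count negative).
0–1 s: ½(-11 + -6)(1) = -8.5 m
1–2 s: -6 × 1 = -6 m
2–3 s: ½(-6 + 6)(1) = 0 m
3–9 s: ½(6 + -2)(6) = 12 m
9–14 s: ½(-2 + 3)(5) = 2.5 m
Net displacement = 0 m

0 m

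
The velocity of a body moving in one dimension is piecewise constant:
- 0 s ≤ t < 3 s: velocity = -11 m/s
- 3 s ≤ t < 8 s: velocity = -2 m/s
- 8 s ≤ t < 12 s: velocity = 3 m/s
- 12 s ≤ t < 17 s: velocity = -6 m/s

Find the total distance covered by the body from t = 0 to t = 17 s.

Distance (not displacement) is the total path length: add the absolute areas under v-t.
0–3 s: |-11| × 3 = 33 m
3–8 s: |-2| × 5 = 10 m
8–12 s: |3| × 4 = 12 m
12–17 s: |-6| × 5 = 30 m
Total distance = 85 m

85 m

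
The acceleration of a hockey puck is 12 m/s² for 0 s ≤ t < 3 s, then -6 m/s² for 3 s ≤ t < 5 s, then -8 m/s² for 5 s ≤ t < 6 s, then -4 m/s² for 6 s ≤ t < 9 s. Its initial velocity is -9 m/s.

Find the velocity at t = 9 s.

-5 m/s

Δv equals the area under the a-t graph; then v = v₀ + Δv.
0–3 s: 12 × 3 = 36 m/s
3–5 s: -6 × 2 = -12 m/s
5–6 s: -8 × 1 = -8 m/s
6–9 s: -4 × 3 = -12 m/s
Δv = 4 m/s, so v(9) = -9 + (4) = -5 m/s.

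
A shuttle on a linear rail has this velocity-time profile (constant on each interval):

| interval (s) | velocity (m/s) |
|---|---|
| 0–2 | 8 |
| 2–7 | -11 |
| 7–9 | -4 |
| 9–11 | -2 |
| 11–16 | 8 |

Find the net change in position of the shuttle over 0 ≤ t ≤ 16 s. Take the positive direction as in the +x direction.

Net displacement equals the area under the velocity-time graph (areas below the axis count negative).
0–2 s: 8 × 2 = 16 m
2–7 s: -11 × 5 = -55 m
7–9 s: -4 × 2 = -8 m
9–11 s: -2 × 2 = -4 m
11–16 s: 8 × 5 = 40 m
Net displacement = -11 m

-11 m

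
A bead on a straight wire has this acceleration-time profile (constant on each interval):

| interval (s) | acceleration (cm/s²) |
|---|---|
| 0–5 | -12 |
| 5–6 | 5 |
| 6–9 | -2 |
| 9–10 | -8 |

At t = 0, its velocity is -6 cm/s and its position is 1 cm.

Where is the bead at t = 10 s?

-505.5 cm

On each constant-a segment, Δv = aΔt and Δx = v₀Δt + ½aΔt²; chain segment to segment.
0–5 s: v starts -6 cm/s; Δx = -6·5 + ½·-12·5² = -180 cm; v ends -66 cm/s.
5–6 s: v starts -66 cm/s; Δx = -66·1 + ½·5·1² = -63.5 cm; v ends -61 cm/s.
6–9 s: v starts -61 cm/s; Δx = -61·3 + ½·-2·3² = -192 cm; v ends -67 cm/s.
9–10 s: v starts -67 cm/s; Δx = -67·1 + ½·-8·1² = -71 cm; v ends -75 cm/s.
x(10) = 1 + Σ Δx = -505.5 cm.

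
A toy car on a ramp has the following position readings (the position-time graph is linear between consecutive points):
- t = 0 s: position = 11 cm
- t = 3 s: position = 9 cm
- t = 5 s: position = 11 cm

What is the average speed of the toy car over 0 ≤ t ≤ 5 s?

Average speed = (total path length)/(elapsed time); on a piecewise-linear x-t graph the path length is Σ|Δx|.
0–3 s: |Δx| = |9 − 11| = 2 cm
3–5 s: |Δx| = |11 − 9| = 2 cm
Total path = 4 cm; average speed = 4/5 = 0.8 cm/s.

0.8 cm/s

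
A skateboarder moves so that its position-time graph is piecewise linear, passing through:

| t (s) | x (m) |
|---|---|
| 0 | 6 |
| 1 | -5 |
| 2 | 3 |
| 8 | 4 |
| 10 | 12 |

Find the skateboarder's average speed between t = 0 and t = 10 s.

2.8 m/s

Average speed = (total path length)/(elapsed time); on a piecewise-linear x-t graph the path length is Σ|Δx|.
0–1 s: |Δx| = |-5 − 6| = 11 m
1–2 s: |Δx| = |3 − -5| = 8 m
2–8 s: |Δx| = |4 − 3| = 1 m
8–10 s: |Δx| = |12 − 4| = 8 m
Total path = 28 m; average speed = 28/10 = 2.8 m/s.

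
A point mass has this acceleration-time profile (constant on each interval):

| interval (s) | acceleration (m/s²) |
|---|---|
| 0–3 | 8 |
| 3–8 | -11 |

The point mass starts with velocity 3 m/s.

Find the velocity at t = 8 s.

Δv equals the area under the a-t graph; then v = v₀ + Δv.
0–3 s: 8 × 3 = 24 m/s
3–8 s: -11 × 5 = -55 m/s
Δv = -31 m/s, so v(8) = 3 + (-31) = -28 m/s.

-28 m/s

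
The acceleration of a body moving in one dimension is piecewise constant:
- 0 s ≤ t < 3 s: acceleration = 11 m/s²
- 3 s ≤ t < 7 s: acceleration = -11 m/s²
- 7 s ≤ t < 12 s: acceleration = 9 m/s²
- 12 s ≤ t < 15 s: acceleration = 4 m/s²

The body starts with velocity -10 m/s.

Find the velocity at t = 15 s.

Δv equals the area under the a-t graph; then v = v₀ + Δv.
0–3 s: 11 × 3 = 33 m/s
3–7 s: -11 × 4 = -44 m/s
7–12 s: 9 × 5 = 45 m/s
12–15 s: 4 × 3 = 12 m/s
Δv = 46 m/s, so v(15) = -10 + (46) = 36 m/s.

36 m/s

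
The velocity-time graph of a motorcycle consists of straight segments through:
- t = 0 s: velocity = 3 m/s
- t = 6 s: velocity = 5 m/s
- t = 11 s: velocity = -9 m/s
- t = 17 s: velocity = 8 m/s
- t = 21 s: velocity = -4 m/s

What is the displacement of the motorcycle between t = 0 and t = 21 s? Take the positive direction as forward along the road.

19 m

Net displacement equals the area under the velocity-time graph (areas below the axis count negative).
0–6 s: ½(3 + 5)(6) = 24 m
6–11 s: ½(5 + -9)(5) = -10 m
11–17 s: ½(-9 + 8)(6) = -3 m
17–21 s: ½(8 + -4)(4) = 8 m
Net displacement = 19 m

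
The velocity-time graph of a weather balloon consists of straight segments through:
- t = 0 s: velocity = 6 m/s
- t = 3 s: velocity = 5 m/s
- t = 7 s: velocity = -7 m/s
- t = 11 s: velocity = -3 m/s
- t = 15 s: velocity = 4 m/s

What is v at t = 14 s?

2.25 m/s

On 11–15 s the graph is linear from -3 to 4 m/s: v(14) = -3 + (4 − -3)·(14 − 11)/(15 − 11) = 2.25 m/s.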